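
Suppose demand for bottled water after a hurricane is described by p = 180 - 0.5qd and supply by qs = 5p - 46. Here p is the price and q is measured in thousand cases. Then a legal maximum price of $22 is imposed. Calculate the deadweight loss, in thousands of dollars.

11340

Rearranging demand gives qd = 360 - 2p. Without the control the market clears where 360 - 2p = 5p - 46, i.e. p* = 58 and q* = 244.
The ceiling of 22 is below the equilibrium price 58, so it binds.
At p = 22: qd = 360 - 2·22 = 316 and qs = 5·22 - 46 = 64.
Quantity traded falls to 64. At q = 64 the demand price is (360 - 64)/2 = 148 and the supply price is (46 + 64)/5 = 22.
Deadweight loss = ½ · (148 - 22) · (244 - 64) = ½ · 126 · 180 = 11340.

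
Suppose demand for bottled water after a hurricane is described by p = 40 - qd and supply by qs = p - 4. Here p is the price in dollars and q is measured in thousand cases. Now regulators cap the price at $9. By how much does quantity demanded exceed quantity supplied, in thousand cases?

26

Rearranging demand gives qd = 40 - p. Setting quantity demanded equal to quantity supplied, 40 - p = p - 4, gives p* = 22 and q* = 18.
The ceiling of 9 is below the equilibrium price 22, so it binds.
At p = 9: qd = 40 - 9 = 31 and qs = 9 - 4 = 5.
Shortage = qd - qs = 31 - 5 = 26.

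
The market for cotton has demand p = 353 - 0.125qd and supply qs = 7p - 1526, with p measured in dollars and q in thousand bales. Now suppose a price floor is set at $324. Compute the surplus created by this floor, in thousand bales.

Rearranging demand gives qd = 2824 - 8p. Equilibrium: 2824 - 8p = 7p - 1526, so 4350 = 15p and p* = 290, q* = 504.
Because the floor (324) lies above the market-clearing price, it is binding.
At p = 324: qd = 2824 - 8·324 = 232 and qs = 7·324 - 1526 = 742.
Surplus = qs - qd = 742 - 232 = 510.

510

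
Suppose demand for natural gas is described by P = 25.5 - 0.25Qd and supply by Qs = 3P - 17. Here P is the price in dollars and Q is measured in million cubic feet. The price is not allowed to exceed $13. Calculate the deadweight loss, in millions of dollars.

42

Rearranging demand gives Qd = 102 - 4P. In a free market, 102 - 4P = 3P - 17 gives the equilibrium P* = 17, Q* = 34.
Since 13 < 17, the ceiling is binding.
At P = 13: Qd = 102 - 4·13 = 50 and Qs = 3·13 - 17 = 22.
Quantity traded falls to 22. At Q = 22 the demand price is (102 - 22)/4 = 20 and the supply price is (17 + 22)/3 = 13.
Deadweight loss = ½ · (20 - 13) · (34 - 22) = ½ · 7 · 12 = 42.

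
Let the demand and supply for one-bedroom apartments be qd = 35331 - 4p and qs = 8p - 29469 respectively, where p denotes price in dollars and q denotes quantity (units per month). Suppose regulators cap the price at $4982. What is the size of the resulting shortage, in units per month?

5016

Setting quantity demanded equal to quantity supplied, 35331 - 4p = 8p - 29469, gives p* = 5400 and q* = 13731.
The ceiling of 4982 is below the equilibrium price 5400, so it binds.
At p = 4982: qd = 35331 - 4·4982 = 15403 and qs = 8·4982 - 29469 = 10387.
Shortage = qd - qs = 15403 - 10387 = 5016.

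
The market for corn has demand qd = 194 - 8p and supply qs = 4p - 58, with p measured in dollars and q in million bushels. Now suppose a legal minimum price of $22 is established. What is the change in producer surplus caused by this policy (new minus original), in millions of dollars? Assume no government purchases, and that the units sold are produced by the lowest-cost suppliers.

Equilibrium: 194 - 8p = 4p - 58, so 252 = 12p and p* = 21, q* = 26.
Since 22 > 21, the floor is binding.
At p = 22: qd = 194 - 8·22 = 18 and qs = 4·22 - 58 = 30.
Producer surplus without the control is ½ · (21 - 14.5) · 26 = 84.5.
With the floor, 18 units are sold at 22. The supply price at q = 18 is 19, so PS = ½ · [(22 - 14.5) + (22 - 19)] · 18 = 94.5.
Change in producer surplus = 94.5 - 84.5 = 10.

10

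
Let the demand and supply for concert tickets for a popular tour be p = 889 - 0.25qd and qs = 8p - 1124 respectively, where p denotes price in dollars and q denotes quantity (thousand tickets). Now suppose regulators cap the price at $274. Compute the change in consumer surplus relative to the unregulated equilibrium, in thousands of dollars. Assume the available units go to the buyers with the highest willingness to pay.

Rearranging demand gives qd = 3556 - 4p. Setting quantity demanded equal to quantity supplied, 3556 - 4p = 8p - 1124, gives p* = 390 and q* = 1996.
Since 274 < 390, the ceiling is binding.
At p = 274: qd = 3556 - 4·274 = 2460 and qs = 8·274 - 1124 = 1068.
Consumer surplus without the control is ½ · (889 - 390) · 1996 = 498002.
With the ceiling, 1068 units are sold at 274 (assume they go to the highest-value buyers). The demand price at q = 1068 is 622, so CS = ½ · [(889 - 274) + (622 - 274)] · 1068 = 514242.
Change in consumer surplus = 514242 - 498002 = 16240.

16240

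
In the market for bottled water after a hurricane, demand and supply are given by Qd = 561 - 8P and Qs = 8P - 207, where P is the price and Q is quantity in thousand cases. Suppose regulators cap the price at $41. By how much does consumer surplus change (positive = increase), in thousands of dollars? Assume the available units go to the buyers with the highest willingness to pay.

In a free market, 561 - 8P = 8P - 207 gives the equilibrium P* = 48, Q* = 177.
Since 41 < 48, the ceiling is binding.
At P = 41: Qd = 561 - 8·41 = 233 and Qs = 8·41 - 207 = 121.
Consumer surplus without the control is ½ · (70.125 - 48) · 177 = 1958.0625.
With the ceiling, 121 units are sold at 41 (assume they go to the highest-value buyers). The demand price at Q = 121 is 55, so CS = ½ · [(70.125 - 41) + (55 - 41)] · 121 = 2609.0625.
Change in consumer surplus = 2609.0625 - 1958.0625 = 651.

651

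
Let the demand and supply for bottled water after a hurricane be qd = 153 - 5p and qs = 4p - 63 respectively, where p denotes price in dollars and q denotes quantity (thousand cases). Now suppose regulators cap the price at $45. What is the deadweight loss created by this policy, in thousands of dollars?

0

Setting quantity demanded equal to quantity supplied, 153 - 5p = 4p - 63, gives p* = 24 and q* = 33.
The ceiling of 45 is above the equilibrium price 24, so it is not binding; the market clears at p* = 24, q* = 33.
Since the control does not bind, no trades are prevented and deadweight loss is zero.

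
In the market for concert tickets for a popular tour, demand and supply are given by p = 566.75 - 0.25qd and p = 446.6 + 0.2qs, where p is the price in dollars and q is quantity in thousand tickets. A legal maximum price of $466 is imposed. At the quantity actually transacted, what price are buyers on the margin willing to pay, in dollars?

Rearranging demand gives qd = 2267 - 4p; rearranging supply gives qs = 5p - 2233. Equilibrium: 2267 - 4p = 5p - 2233, so 4500 = 9p and p* = 500, q* = 267.
Since 466 < 500, the ceiling is binding.
At p = 466: qd = 2267 - 4·466 = 403 and qs = 5·466 - 2233 = 97.
Only 97 units reach the market. On the demand curve, the marginal buyer's willingness to pay at q = 97 is (2267 - 97)/4 = 542.5.

542.5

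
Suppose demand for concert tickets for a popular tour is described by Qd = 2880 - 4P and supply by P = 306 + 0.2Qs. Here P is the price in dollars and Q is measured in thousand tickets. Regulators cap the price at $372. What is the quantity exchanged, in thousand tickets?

Rearranging supply gives Qs = 5P - 1530. Setting quantity demanded equal to quantity supplied, 2880 - 4P = 5P - 1530, gives P* = 490 and Q* = 920.
Because the ceiling (372) lies below the market-clearing price, it is binding.
At P = 372: Qd = 2880 - 4·372 = 1392 and Qs = 5·372 - 1530 = 330.
The quantity actually transacted is the short side, supply: 330.

330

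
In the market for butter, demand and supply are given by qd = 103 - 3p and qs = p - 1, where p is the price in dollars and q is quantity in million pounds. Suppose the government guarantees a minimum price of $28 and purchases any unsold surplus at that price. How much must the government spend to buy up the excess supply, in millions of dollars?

224

Without the control the market clears where 103 - 3p = p - 1, i.e. p* = 26 and q* = 25.
Because the floor (28) lies above the market-clearing price, it is binding.
At p = 28: qd = 103 - 3·28 = 19 and qs = 28 - 1 = 27.
Surplus = qs - qd = 8.
Government expenditure = surplus × support price = 8 × 28 = 224.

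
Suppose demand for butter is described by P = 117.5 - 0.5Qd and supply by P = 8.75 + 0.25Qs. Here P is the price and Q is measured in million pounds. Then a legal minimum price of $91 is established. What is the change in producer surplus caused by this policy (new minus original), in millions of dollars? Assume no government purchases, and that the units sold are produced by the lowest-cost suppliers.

1380

Rearranging demand gives Qd = 235 - 2P; rearranging supply gives Qs = 4P - 35. Equilibrium: 235 - 2P = 4P - 35, so 270 = 6P and P* = 45, Q* = 145.
Since 91 > 45, the floor is binding.
At P = 91: Qd = 235 - 2·91 = 53 and Qs = 4·91 - 35 = 329.
Producer surplus without the control is ½ · (45 - 8.75) · 145 = 2628.125.
With the floor, 53 units are sold at 91. The supply price at Q = 53 is 22, so PS = ½ · [(91 - 8.75) + (91 - 22)] · 53 = 4008.125.
Change in producer surplus = 4008.125 - 2628.125 = 1380.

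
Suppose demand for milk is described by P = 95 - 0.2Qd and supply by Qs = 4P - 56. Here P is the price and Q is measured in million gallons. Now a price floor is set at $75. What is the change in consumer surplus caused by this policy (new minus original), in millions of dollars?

Rearranging demand gives Qd = 475 - 5P. In a free market, 475 - 5P = 4P - 56 gives the equilibrium P* = 59, Q* = 180.
Since 75 > 59, the floor is binding.
At P = 75: Qd = 475 - 5·75 = 100 and Qs = 4·75 - 56 = 244.
Consumer surplus without the control is ½ · (95 - 59) · 180 = 3240.
With the floor, consumers buy 100 units at 75, so CS = ½ · (95 - 75) · 100 = 1000.
Change in consumer surplus = 1000 - 3240 = -2240.

-2240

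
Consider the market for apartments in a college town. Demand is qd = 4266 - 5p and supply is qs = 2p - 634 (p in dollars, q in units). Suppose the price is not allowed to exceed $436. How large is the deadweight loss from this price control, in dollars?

97574.4

Without the control the market clears where 4266 - 5p = 2p - 634, i.e. p* = 700 and q* = 766.
Because the ceiling (436) lies below the market-clearing price, it is binding.
At p = 436: qd = 4266 - 5·436 = 2086 and qs = 2·436 - 634 = 238.
Quantity traded falls to 238. At q = 238 the demand price is (4266 - 238)/5 = 805.6 and the supply price is (634 + 238)/2 = 436.
Deadweight loss = ½ · (805.6 - 436) · (766 - 238) = ½ · 369.6 · 528 = 97574.4.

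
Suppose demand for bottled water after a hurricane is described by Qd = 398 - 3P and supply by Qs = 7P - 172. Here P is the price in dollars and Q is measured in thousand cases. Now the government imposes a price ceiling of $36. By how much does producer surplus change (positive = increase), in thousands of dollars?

In a free market, 398 - 3P = 7P - 172 gives the equilibrium P* = 57, Q* = 227.
The ceiling of 36 is below the equilibrium price 57, so it binds.
At P = 36: Qd = 398 - 3·36 = 290 and Qs = 7·36 - 172 = 80.
Producer surplus without the control is ½ · (57 - 172/7) · 227 = 51529/14.
With the ceiling, producers sell 80 units at 36, so PS = ½ · (36 - 172/7) · 80 = 3200/7.
Change in producer surplus = 3200/7 - 51529/14 = -3223.5.

-3223.5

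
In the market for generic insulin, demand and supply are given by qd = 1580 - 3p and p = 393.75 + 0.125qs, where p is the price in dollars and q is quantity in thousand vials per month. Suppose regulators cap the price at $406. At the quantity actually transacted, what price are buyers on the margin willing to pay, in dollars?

Rearranging supply gives qs = 8p - 3150. Without the control the market clears where 1580 - 3p = 8p - 3150, i.e. p* = 430 and q* = 290.
Because the ceiling (406) lies below the market-clearing price, it is binding.
At p = 406: qd = 1580 - 3·406 = 362 and qs = 8·406 - 3150 = 98.
Only 98 units reach the market. On the demand curve, the marginal buyer's willingness to pay at q = 98 is (1580 - 98)/3 = 494.

494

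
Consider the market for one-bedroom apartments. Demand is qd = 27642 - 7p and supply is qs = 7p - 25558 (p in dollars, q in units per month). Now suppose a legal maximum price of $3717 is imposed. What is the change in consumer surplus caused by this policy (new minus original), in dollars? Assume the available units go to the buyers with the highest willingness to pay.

14151.5

Without the control the market clears where 27642 - 7p = 7p - 25558, i.e. p* = 3800 and q* = 1042.
Since 3717 < 3800, the ceiling is binding.
At p = 3717: qd = 27642 - 7·3717 = 1623 and qs = 7·3717 - 25558 = 461.
Consumer surplus without the control is ½ · (27642/7 - 3800) · 1042 = 542882/7.
With the ceiling, 461 units are sold at 3717 (assume they go to the highest-value buyers). The demand price at q = 461 is 3883, so CS = ½ · [(27642/7 - 3717) + (3883 - 3717)] · 461 = 1283885/14.
Change in consumer surplus = 1283885/14 - 542882/7 = 14151.5.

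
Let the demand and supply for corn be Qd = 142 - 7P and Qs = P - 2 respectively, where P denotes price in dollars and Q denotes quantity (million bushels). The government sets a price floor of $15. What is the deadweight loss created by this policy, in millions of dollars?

Setting quantity demanded equal to quantity supplied, 142 - 7P = P - 2, gives P* = 18 and Q* = 16.
The floor of 15 is below the equilibrium price 18, so it is not binding; the market clears at P* = 18, Q* = 16.
Since the control does not bind, no trades are prevented and deadweight loss is zero.

0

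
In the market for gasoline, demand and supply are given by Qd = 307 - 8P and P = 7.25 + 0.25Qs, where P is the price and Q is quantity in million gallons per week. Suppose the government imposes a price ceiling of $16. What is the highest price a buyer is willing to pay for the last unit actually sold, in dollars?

34

Rearranging supply gives Qs = 4P - 29. Without the control the market clears where 307 - 8P = 4P - 29, i.e. P* = 28 and Q* = 83.
Because the ceiling (16) lies below the market-clearing price, it is binding.
At P = 16: Qd = 307 - 8·16 = 179 and Qs = 4·16 - 29 = 35.
Only 35 units reach the market. On the demand curve, the marginal buyer's willingness to pay at Q = 35 is (307 - 35)/8 = 34.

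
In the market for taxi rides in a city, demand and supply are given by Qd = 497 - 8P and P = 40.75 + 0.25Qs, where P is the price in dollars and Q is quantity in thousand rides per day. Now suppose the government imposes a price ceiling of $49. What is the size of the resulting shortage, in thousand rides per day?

Rearranging supply gives Qs = 4P - 163. Setting quantity demanded equal to quantity supplied, 497 - 8P = 4P - 163, gives P* = 55 and Q* = 57.
Since 49 < 55, the ceiling is binding.
At P = 49: Qd = 497 - 8·49 = 105 and Qs = 4·49 - 163 = 33.
Shortage = Qd - Qs = 105 - 33 = 72.

72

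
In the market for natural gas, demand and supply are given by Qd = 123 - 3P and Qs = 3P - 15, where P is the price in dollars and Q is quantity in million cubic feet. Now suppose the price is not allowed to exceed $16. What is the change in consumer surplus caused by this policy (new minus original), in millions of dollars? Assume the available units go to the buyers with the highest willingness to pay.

Setting quantity demanded equal to quantity supplied, 123 - 3P = 3P - 15, gives P* = 23 and Q* = 54.
The ceiling of 16 is below the equilibrium price 23, so it binds.
At P = 16: Qd = 123 - 3·16 = 75 and Qs = 3·16 - 15 = 33.
Consumer surplus without the control is ½ · (41 - 23) · 54 = 486.
With the ceiling, 33 units are sold at 16 (assume they go to the highest-value buyers). The demand price at Q = 33 is 30, so CS = ½ · [(41 - 16) + (30 - 16)] · 33 = 643.5.
Change in consumer surplus = 643.5 - 486 = 157.5.

157.5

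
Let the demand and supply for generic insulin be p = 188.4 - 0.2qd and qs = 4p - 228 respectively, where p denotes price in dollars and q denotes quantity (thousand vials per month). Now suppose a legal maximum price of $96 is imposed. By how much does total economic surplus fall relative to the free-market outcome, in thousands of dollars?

Rearranging demand gives qd = 942 - 5p. In a free market, 942 - 5p = 4p - 228 gives the equilibrium p* = 130, q* = 292.
Since 96 < 130, the ceiling is binding.
At p = 96: qd = 942 - 5·96 = 462 and qs = 4·96 - 228 = 156.
Quantity traded falls to 156. At q = 156 the demand price is (942 - 156)/5 = 157.2 and the supply price is (228 + 156)/4 = 96.
Deadweight loss = ½ · (157.2 - 96) · (292 - 156) = ½ · 61.2 · 136 = 4161.6.

4161.6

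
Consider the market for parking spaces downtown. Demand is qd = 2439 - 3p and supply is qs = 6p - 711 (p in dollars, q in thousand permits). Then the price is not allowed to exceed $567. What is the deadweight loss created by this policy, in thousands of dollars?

Without the control the market clears where 2439 - 3p = 6p - 711, i.e. p* = 350 and q* = 1389.
The ceiling of 567 is above the equilibrium price 350, so it is not binding; the market clears at p* = 350, q* = 1389.
Since the control does not bind, no trades are prevented and deadweight loss is zero.

0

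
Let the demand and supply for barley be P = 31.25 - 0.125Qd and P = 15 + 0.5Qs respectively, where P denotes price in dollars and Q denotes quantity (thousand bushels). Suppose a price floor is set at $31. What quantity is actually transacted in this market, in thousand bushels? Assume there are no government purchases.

Rearranging demand gives Qd = 250 - 8P; rearranging supply gives Qs = 2P - 30. Equilibrium: 250 - 8P = 2P - 30, so 280 = 10P and P* = 28, Q* = 26.
Since 31 > 28, the floor is binding.
At P = 31: Qd = 250 - 8·31 = 2 and Qs = 2·31 - 30 = 32.
The quantity actually transacted is the short side, demand: 2.

2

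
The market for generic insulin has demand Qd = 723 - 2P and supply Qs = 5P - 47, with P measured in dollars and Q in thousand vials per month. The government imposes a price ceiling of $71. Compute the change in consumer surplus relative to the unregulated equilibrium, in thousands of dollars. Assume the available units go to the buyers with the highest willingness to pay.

2505.75

In a free market, 723 - 2P = 5P - 47 gives the equilibrium P* = 110, Q* = 503.
Because the ceiling (71) lies below the market-clearing price, it is binding.
At P = 71: Qd = 723 - 2·71 = 581 and Qs = 5·71 - 47 = 308.
Consumer surplus without the control is ½ · (361.5 - 110) · 503 = 63252.25.
With the ceiling, 308 units are sold at 71 (assume they go to the highest-value buyers). The demand price at Q = 308 is 207.5, so CS = ½ · [(361.5 - 71) + (207.5 - 71)] · 308 = 65758.
Change in consumer surplus = 65758 - 63252.25 = 2505.75.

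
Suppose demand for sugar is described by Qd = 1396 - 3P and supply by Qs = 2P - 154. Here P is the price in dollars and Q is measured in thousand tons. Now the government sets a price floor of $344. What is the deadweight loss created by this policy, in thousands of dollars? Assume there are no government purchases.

4335

In a free market, 1396 - 3P = 2P - 154 gives the equilibrium P* = 310, Q* = 466.
Since 344 > 310, the floor is binding.
At P = 344: Qd = 1396 - 3·344 = 364 and Qs = 2·344 - 154 = 534.
Quantity traded falls to 364. At Q = 364 the demand price is (1396 - 364)/3 = 344 and the supply price is (154 + 364)/2 = 259.
Deadweight loss = ½ · (344 - 259) · (466 - 364) = ½ · 85 · 102 = 4335.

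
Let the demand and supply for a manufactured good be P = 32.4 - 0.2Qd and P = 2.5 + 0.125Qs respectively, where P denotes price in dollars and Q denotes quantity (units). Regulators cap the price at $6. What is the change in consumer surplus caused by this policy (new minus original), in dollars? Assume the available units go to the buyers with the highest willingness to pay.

Rearranging demand gives Qd = 162 - 5P; rearranging supply gives Qs = 8P - 20. Setting quantity demanded equal to quantity supplied, 162 - 5P = 8P - 20, gives P* = 14 and Q* = 92.
Because the ceiling (6) lies below the market-clearing price, it is binding.
At P = 6: Qd = 162 - 5·6 = 132 and Qs = 8·6 - 20 = 28.
Consumer surplus without the control is ½ · (32.4 - 14) · 92 = 846.4.
With the ceiling, 28 units are sold at 6 (assume they go to the highest-value buyers). The demand price at Q = 28 is 26.8, so CS = ½ · [(32.4 - 6) + (26.8 - 6)] · 28 = 660.8.
Change in consumer surplus = 660.8 - 846.4 = -185.6.

-185.6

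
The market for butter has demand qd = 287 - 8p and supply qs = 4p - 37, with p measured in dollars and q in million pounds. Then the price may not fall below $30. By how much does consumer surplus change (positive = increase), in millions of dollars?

Without the control the market clears where 287 - 8p = 4p - 37, i.e. p* = 27 and q* = 71.
The floor of 30 is above the equilibrium price 27, so it binds.
At p = 30: qd = 287 - 8·30 = 47 and qs = 4·30 - 37 = 83.
Consumer surplus without the control is ½ · (35.875 - 27) · 71 = 315.0625.
With the floor, consumers buy 47 units at 30, so CS = ½ · (35.875 - 30) · 47 = 138.0625.
Change in consumer surplus = 138.0625 - 315.0625 = -177.

-177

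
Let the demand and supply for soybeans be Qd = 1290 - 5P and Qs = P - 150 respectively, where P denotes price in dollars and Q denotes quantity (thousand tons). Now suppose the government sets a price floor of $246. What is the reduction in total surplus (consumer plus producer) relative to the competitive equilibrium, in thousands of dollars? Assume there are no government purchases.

540

In a free market, 1290 - 5P = P - 150 gives the equilibrium P* = 240, Q* = 90.
Since 246 > 240, the floor is binding.
At P = 246: Qd = 1290 - 5·246 = 60 and Qs = 246 - 150 = 96.
Quantity traded falls to 60. At Q = 60 the demand price is (1290 - 60)/5 = 246 and the supply price is 150 + 60 = 210.
Deadweight loss = ½ · (246 - 210) · (90 - 60) = ½ · 36 · 30 = 540.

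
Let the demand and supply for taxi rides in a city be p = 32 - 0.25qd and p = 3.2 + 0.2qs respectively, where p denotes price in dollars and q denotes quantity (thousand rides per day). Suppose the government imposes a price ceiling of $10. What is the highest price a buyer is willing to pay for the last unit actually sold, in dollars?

Rearranging demand gives qd = 128 - 4p; rearranging supply gives qs = 5p - 16. Equilibrium: 128 - 4p = 5p - 16, so 144 = 9p and p* = 16, q* = 64.
The ceiling of 10 is below the equilibrium price 16, so it binds.
At p = 10: qd = 128 - 4·10 = 88 and qs = 5·10 - 16 = 34.
Only 34 units reach the market. On the demand curve, the marginal buyer's willingness to pay at q = 34 is (128 - 34)/4 = 23.5.

23.5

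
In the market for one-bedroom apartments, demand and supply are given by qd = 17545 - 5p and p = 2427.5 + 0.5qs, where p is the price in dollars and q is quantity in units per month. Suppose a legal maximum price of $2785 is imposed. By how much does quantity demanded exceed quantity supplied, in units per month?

Rearranging supply gives qs = 2p - 4855. Without the control the market clears where 17545 - 5p = 2p - 4855, i.e. p* = 3200 and q* = 1545.
The ceiling of 2785 is below the equilibrium price 3200, so it binds.
At p = 2785: qd = 17545 - 5·2785 = 3620 and qs = 2·2785 - 4855 = 715.
Shortage = qd - qs = 3620 - 715 = 2905.

2905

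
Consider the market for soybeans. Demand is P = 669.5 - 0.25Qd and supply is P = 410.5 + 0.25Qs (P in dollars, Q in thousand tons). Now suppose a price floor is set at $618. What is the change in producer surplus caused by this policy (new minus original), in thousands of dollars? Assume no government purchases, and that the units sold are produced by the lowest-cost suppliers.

Rearranging demand gives Qd = 2678 - 4P; rearranging supply gives Qs = 4P - 1642. Equilibrium: 2678 - 4P = 4P - 1642, so 4320 = 8P and P* = 540, Q* = 518.
Since 618 > 540, the floor is binding.
At P = 618: Qd = 2678 - 4·618 = 206 and Qs = 4·618 - 1642 = 830.
Producer surplus without the control is ½ · (540 - 410.5) · 518 = 33540.5.
With the floor, 206 units are sold at 618. The supply price at Q = 206 is 462, so PS = ½ · [(618 - 410.5) + (618 - 462)] · 206 = 37440.5.
Change in producer surplus = 37440.5 - 33540.5 = 3900.

3900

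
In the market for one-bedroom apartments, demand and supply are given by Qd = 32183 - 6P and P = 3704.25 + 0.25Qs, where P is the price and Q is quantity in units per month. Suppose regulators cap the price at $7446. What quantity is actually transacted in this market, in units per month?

3983

Rearranging supply gives Qs = 4P - 14817. Without the control the market clears where 32183 - 6P = 4P - 14817, i.e. P* = 4700 and Q* = 3983.
Since 7446 is above P* = 4700, the ceiling does not bind and the free-market outcome prevails.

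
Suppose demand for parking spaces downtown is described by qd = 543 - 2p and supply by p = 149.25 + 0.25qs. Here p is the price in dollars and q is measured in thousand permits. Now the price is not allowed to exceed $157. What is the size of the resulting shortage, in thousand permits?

198

Rearranging supply gives qs = 4p - 597. Setting quantity demanded equal to quantity supplied, 543 - 2p = 4p - 597, gives p* = 190 and q* = 163.
Since 157 < 190, the ceiling is binding.
At p = 157: qd = 543 - 2·157 = 229 and qs = 4·157 - 597 = 31.
Shortage = qd - qs = 229 - 31 = 198.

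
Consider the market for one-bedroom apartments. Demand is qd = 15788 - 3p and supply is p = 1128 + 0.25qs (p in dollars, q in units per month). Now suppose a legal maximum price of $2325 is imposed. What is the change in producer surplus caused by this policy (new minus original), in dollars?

-3414350

Rearranging supply gives qs = 4p - 4512. Without the control the market clears where 15788 - 3p = 4p - 4512, i.e. p* = 2900 and q* = 7088.
Because the ceiling (2325) lies below the market-clearing price, it is binding.
At p = 2325: qd = 15788 - 3·2325 = 8813 and qs = 4·2325 - 4512 = 4788.
Producer surplus without the control is ½ · (2900 - 1128) · 7088 = 6279968.
With the ceiling, producers sell 4788 units at 2325, so PS = ½ · (2325 - 1128) · 4788 = 2865618.
Change in producer surplus = 2865618 - 6279968 = -3414350.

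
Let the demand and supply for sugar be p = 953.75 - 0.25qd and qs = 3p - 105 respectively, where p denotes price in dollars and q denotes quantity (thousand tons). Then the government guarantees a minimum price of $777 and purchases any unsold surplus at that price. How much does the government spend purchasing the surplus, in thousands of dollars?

Rearranging demand gives qd = 3815 - 4p. In a free market, 3815 - 4p = 3p - 105 gives the equilibrium p* = 560, q* = 1575.
The floor of 777 is above the equilibrium price 560, so it binds.
At p = 777: qd = 3815 - 4·777 = 707 and qs = 3·777 - 105 = 2226.
Surplus = qs - qd = 1519.
Government expenditure = surplus × support price = 1519 × 777 = 1180263.

1180263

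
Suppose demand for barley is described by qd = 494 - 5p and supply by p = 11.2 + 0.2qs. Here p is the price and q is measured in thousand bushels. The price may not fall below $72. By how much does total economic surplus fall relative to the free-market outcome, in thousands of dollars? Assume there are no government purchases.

Rearranging supply gives qs = 5p - 56. Setting quantity demanded equal to quantity supplied, 494 - 5p = 5p - 56, gives p* = 55 and q* = 219.
The floor of 72 is above the equilibrium price 55, so it binds.
At p = 72: qd = 494 - 5·72 = 134 and qs = 5·72 - 56 = 304.
Quantity traded falls to 134. At q = 134 the demand price is (494 - 134)/5 = 72 and the supply price is (56 + 134)/5 = 38.
Deadweight loss = ½ · (72 - 38) · (219 - 134) = ½ · 34 · 85 = 1445.

1445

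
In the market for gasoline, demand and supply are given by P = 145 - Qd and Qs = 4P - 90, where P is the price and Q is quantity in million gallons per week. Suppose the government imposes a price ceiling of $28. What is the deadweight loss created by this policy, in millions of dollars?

3610

Rearranging demand gives Qd = 145 - P. Equilibrium: 145 - P = 4P - 90, so 235 = 5P and P* = 47, Q* = 98.
The ceiling of 28 is below the equilibrium price 47, so it binds.
At P = 28: Qd = 145 - 28 = 117 and Qs = 4·28 - 90 = 22.
Quantity traded falls to 22. At Q = 22 the demand price is 145 - 22 = 123 and the supply price is (90 + 22)/4 = 28.
Deadweight loss = ½ · (123 - 28) · (98 - 22) = ½ · 95 · 76 = 3610.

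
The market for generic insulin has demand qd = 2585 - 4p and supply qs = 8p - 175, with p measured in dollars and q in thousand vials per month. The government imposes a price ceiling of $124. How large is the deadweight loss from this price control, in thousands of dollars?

134832

Setting quantity demanded equal to quantity supplied, 2585 - 4p = 8p - 175, gives p* = 230 and q* = 1665.
Since 124 < 230, the ceiling is binding.
At p = 124: qd = 2585 - 4·124 = 2089 and qs = 8·124 - 175 = 817.
Quantity traded falls to 817. At q = 817 the demand price is (2585 - 817)/4 = 442 and the supply price is (175 + 817)/8 = 124.
Deadweight loss = ½ · (442 - 124) · (1665 - 817) = ½ · 318 · 848 = 134832.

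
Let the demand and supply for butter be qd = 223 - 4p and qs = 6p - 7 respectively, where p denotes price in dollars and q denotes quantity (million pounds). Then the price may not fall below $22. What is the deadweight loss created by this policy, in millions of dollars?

Setting quantity demanded equal to quantity supplied, 223 - 4p = 6p - 7, gives p* = 23 and q* = 131.
The floor of 22 is below the equilibrium price 23, so it is not binding; the market clears at p* = 23, q* = 131.
Since the control does not bind, no trades are prevented and deadweight loss is zero.

0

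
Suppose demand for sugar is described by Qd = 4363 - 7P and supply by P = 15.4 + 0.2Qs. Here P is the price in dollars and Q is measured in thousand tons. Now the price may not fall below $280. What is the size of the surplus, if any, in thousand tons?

0

Rearranging supply gives Qs = 5P - 77. Without the control the market clears where 4363 - 7P = 5P - 77, i.e. P* = 370 and Q* = 1773.
The floor of 280 is below the equilibrium price 370, so it is not binding; the market clears at P* = 370, Q* = 1773.
Since the control does not bind, there is no surplus.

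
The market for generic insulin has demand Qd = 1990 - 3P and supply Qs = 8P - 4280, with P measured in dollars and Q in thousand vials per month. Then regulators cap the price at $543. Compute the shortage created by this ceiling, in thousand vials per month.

297

In a free market, 1990 - 3P = 8P - 4280 gives the equilibrium P* = 570, Q* = 280.
Since 543 < 570, the ceiling is binding.
At P = 543: Qd = 1990 - 3·543 = 361 and Qs = 8·543 - 4280 = 64.
Shortage = Qd - Qs = 361 - 64 = 297.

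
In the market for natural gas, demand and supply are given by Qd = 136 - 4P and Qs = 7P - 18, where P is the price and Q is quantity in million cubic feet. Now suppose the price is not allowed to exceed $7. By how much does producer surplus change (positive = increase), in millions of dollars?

Setting quantity demanded equal to quantity supplied, 136 - 4P = 7P - 18, gives P* = 14 and Q* = 80.
The ceiling of 7 is below the equilibrium price 14, so it binds.
At P = 7: Qd = 136 - 4·7 = 108 and Qs = 7·7 - 18 = 31.
Producer surplus without the control is ½ · (14 - 18/7) · 80 = 3200/7.
With the ceiling, producers sell 31 units at 7, so PS = ½ · (7 - 18/7) · 31 = 961/14.
Change in producer surplus = 961/14 - 3200/7 = -388.5.

-388.5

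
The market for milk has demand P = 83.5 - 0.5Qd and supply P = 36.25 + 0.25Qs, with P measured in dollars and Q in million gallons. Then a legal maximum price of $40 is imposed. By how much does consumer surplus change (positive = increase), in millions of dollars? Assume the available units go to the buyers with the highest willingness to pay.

Rearranging demand gives Qd = 167 - 2P; rearranging supply gives Qs = 4P - 145. Without the control the market clears where 167 - 2P = 4P - 145, i.e. P* = 52 and Q* = 63.
Since 40 < 52, the ceiling is binding.
At P = 40: Qd = 167 - 2·40 = 87 and Qs = 4·40 - 145 = 15.
Consumer surplus without the control is ½ · (83.5 - 52) · 63 = 992.25.
With the ceiling, 15 units are sold at 40 (assume they go to the highest-value buyers). The demand price at Q = 15 is 76, so CS = ½ · [(83.5 - 40) + (76 - 40)] · 15 = 596.25.
Change in consumer surplus = 596.25 - 992.25 = -396.

-396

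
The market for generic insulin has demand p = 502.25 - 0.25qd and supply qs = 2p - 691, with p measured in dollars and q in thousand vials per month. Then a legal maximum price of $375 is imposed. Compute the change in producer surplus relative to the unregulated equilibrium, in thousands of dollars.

Rearranging demand gives qd = 2009 - 4p. In a free market, 2009 - 4p = 2p - 691 gives the equilibrium p* = 450, q* = 209.
Because the ceiling (375) lies below the market-clearing price, it is binding.
At p = 375: qd = 2009 - 4·375 = 509 and qs = 2·375 - 691 = 59.
Producer surplus without the control is ½ · (450 - 345.5) · 209 = 10920.25.
With the ceiling, producers sell 59 units at 375, so PS = ½ · (375 - 345.5) · 59 = 870.25.
Change in producer surplus = 870.25 - 10920.25 = -10050.

-10050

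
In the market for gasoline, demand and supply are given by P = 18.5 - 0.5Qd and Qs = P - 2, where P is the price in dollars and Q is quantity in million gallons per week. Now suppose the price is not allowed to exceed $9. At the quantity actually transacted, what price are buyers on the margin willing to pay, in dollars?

15

Rearranging demand gives Qd = 37 - 2P. Setting quantity demanded equal to quantity supplied, 37 - 2P = P - 2, gives P* = 13 and Q* = 11.
Since 9 < 13, the ceiling is binding.
At P = 9: Qd = 37 - 2·9 = 19 and Qs = 9 - 2 = 7.
Only 7 units reach the market. On the demand curve, the marginal buyer's willingness to pay at Q = 7 is (37 - 7)/2 = 15.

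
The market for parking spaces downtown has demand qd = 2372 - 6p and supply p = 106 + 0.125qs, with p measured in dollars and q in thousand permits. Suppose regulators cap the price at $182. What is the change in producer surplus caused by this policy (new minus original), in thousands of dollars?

-38400

Rearranging supply gives qs = 8p - 848. In a free market, 2372 - 6p = 8p - 848 gives the equilibrium p* = 230, q* = 992.
The ceiling of 182 is below the equilibrium price 230, so it binds.
At p = 182: qd = 2372 - 6·182 = 1280 and qs = 8·182 - 848 = 608.
Producer surplus without the control is ½ · (230 - 106) · 992 = 61504.
With the ceiling, producers sell 608 units at 182, so PS = ½ · (182 - 106) · 608 = 23104.
Change in producer surplus = 23104 - 61504 = -38400.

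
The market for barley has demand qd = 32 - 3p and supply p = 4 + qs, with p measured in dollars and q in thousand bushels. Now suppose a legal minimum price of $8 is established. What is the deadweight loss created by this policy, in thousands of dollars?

Rearranging supply gives qs = p - 4. Equilibrium: 32 - 3p = p - 4, so 36 = 4p and p* = 9, q* = 5.
The floor of 8 is below the equilibrium price 9, so it is not binding; the market clears at p* = 9, q* = 5.
Since the control does not bind, no trades are prevented and deadweight loss is zero.

0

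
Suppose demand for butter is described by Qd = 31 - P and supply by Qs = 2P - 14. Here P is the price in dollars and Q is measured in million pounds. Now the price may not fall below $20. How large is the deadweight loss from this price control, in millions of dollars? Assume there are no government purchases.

Setting quantity demanded equal to quantity supplied, 31 - P = 2P - 14, gives P* = 15 and Q* = 16.
Because the floor (20) lies above the market-clearing price, it is binding.
At P = 20: Qd = 31 - 20 = 11 and Qs = 2·20 - 14 = 26.
Quantity traded falls to 11. At Q = 11 the demand price is 31 - 11 = 20 and the supply price is (14 + 11)/2 = 12.5.
Deadweight loss = ½ · (20 - 12.5) · (16 - 11) = ½ · 7.5 · 5 = 18.75.

18.75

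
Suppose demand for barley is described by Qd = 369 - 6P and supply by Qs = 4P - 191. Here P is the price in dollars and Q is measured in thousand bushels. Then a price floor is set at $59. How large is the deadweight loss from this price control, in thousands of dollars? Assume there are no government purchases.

In a free market, 369 - 6P = 4P - 191 gives the equilibrium P* = 56, Q* = 33.
The floor of 59 is above the equilibrium price 56, so it binds.
At P = 59: Qd = 369 - 6·59 = 15 and Qs = 4·59 - 191 = 45.
Quantity traded falls to 15. At Q = 15 the demand price is (369 - 15)/6 = 59 and the supply price is (191 + 15)/4 = 51.5.
Deadweight loss = ½ · (59 - 51.5) · (33 - 15) = ½ · 7.5 · 18 = 67.5.

67.5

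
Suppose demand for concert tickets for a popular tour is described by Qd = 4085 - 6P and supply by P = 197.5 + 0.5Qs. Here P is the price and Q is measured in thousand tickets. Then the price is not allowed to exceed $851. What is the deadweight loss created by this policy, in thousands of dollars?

Rearranging supply gives Qs = 2P - 395. Without the control the market clears where 4085 - 6P = 2P - 395, i.e. P* = 560 and Q* = 725.
The ceiling of 851 is above the equilibrium price 560, so it is not binding; the market clears at P* = 560, Q* = 725.
Since the control does not bind, no trades are prevented and deadweight loss is zero.

0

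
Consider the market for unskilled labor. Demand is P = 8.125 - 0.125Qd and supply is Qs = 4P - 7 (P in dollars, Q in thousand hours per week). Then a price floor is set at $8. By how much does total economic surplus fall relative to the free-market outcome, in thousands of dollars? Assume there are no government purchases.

Rearranging demand gives Qd = 65 - 8P. Setting quantity demanded equal to quantity supplied, 65 - 8P = 4P - 7, gives P* = 6 and Q* = 17.
Because the floor (8) lies above the market-clearing price, it is binding.
At P = 8: Qd = 65 - 8·8 = 1 and Qs = 4·8 - 7 = 25.
Quantity traded falls to 1. At Q = 1 the demand price is (65 - 1)/8 = 8 and the supply price is (7 + 1)/4 = 2.
Deadweight loss = ½ · (8 - 2) · (17 - 1) = ½ · 6 · 16 = 48.

48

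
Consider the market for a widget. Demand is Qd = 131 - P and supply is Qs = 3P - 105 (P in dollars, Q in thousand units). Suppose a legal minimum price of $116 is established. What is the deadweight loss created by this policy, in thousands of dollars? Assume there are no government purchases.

2166

Without the control the market clears where 131 - P = 3P - 105, i.e. P* = 59 and Q* = 72.
Because the floor (116) lies above the market-clearing price, it is binding.
At P = 116: Qd = 131 - 116 = 15 and Qs = 3·116 - 105 = 243.
Quantity traded falls to 15. At Q = 15 the demand price is 131 - 15 = 116 and the supply price is (105 + 15)/3 = 40.
Deadweight loss = ½ · (116 - 40) · (72 - 15) = ½ · 76 · 57 = 2166.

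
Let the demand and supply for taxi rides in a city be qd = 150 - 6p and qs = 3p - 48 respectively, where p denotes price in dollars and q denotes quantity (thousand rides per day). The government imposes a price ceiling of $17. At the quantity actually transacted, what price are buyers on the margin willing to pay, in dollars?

24.5

Setting quantity demanded equal to quantity supplied, 150 - 6p = 3p - 48, gives p* = 22 and q* = 18.
Because the ceiling (17) lies below the market-clearing price, it is binding.
At p = 17: qd = 150 - 6·17 = 48 and qs = 3·17 - 48 = 3.
Only 3 units reach the market. On the demand curve, the marginal buyer's willingness to pay at q = 3 is (150 - 3)/6 = 24.5.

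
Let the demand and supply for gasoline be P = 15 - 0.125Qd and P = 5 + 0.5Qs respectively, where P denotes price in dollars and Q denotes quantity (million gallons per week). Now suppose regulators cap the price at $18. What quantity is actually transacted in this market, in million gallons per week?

Rearranging demand gives Qd = 120 - 8P; rearranging supply gives Qs = 2P - 10. In a free market, 120 - 8P = 2P - 10 gives the equilibrium P* = 13, Q* = 16.
The ceiling of 18 is above the equilibrium price 13, so it is not binding; the market clears at P* = 13, Q* = 16.

16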